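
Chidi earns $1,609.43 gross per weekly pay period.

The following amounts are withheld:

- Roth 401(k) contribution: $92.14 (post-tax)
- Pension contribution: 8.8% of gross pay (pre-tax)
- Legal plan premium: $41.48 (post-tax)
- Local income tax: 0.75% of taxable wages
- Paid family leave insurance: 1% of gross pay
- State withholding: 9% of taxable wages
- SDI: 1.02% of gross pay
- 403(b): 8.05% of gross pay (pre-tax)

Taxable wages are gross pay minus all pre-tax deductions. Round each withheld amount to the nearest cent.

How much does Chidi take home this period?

Pension contribution: $1,609.43 × 0.088 = $141.63
403(b): $1,609.43 × 0.0805 = $129.56
Pre-tax total = $141.63 + $129.56 = $271.19
Taxable wages = $1,609.43 − $271.19 = $1,338.24
State withholding: $1,338.24 × 0.09 = $120.44
Local income tax: $1,338.24 × 0.0075 = $10.04
SDI: $1,609.43 × 0.0102 = $16.42
Paid family leave insurance: $1,609.43 × 0.01 = $16.09
Legal plan premium: $41.48
Roth 401(k) contribution: $92.14
Total deductions = $141.63 + $129.56 + $120.44 + $10.04 + $16.42 + $16.09 + $41.48 + $92.14 = $567.80
Net pay = $1,609.43 − $567.80 = $1,041.63

$1,041.63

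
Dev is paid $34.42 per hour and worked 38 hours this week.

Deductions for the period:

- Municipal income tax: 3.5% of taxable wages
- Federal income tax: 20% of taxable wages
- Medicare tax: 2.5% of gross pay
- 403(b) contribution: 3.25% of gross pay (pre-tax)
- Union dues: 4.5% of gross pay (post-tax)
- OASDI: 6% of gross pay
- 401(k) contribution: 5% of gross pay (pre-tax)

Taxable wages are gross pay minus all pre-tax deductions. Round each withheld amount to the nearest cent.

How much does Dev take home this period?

$748.00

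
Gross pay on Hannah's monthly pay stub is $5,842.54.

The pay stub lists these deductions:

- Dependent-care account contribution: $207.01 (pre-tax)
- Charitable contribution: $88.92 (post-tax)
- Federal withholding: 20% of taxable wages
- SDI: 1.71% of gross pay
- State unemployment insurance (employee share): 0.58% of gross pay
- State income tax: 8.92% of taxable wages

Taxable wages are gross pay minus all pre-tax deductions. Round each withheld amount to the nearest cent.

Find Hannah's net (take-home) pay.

$3,783.01

Dependent-care account contribution: $207.01
Taxable wages = $5,842.54 − $207.01 = $5,635.53
Federal withholding: $5,635.53 × 0.2 = $1,127.11
State income tax: $5,635.53 × 0.0892 = $502.69
State unemployment insurance (employee share): $5,842.54 × 0.0058 = $33.89
SDI: $5,842.54 × 0.0171 = $99.91
Charitable contribution: $88.92
Total deductions = $207.01 + $1,127.11 + $502.69 + $33.89 + $99.91 + $88.92 = $2,059.53
Net pay = $5,842.54 − $2,059.53 = $3,783.01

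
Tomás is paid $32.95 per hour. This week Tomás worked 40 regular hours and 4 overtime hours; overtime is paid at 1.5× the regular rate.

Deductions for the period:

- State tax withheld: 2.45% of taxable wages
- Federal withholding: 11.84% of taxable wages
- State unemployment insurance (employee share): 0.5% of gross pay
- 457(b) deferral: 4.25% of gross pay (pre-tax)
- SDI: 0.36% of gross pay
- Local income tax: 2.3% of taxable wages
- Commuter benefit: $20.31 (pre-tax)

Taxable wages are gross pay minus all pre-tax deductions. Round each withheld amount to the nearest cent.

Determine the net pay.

Regular pay: 40 × $32.95 = $1,318.00
Overtime pay: 4 × $32.95 × 1.5 = $197.70
Gross pay = $1,318.00 + $197.70 = $1,515.70
457(b) deferral: $1,515.70 × 0.0425 = $64.42
Commuter benefit: $20.31
Pre-tax total = $64.42 + $20.31 = $84.73
Taxable wages = $1,515.70 − $84.73 = $1,430.97
State tax withheld: $1,430.97 × 0.0245 = $35.06
Local income tax: $1,430.97 × 0.023 = $32.91
Federal withholding: $1,430.97 × 0.1184 = $169.43
State unemployment insurance (employee share): $1,515.70 × 0.005 = $7.58
SDI: $1,515.70 × 0.0036 = $5.46
Total deductions = $64.42 + $20.31 + $35.06 + $32.91 + $169.43 + $7.58 + $5.46 = $335.17
Net pay = $1,515.70 − $335.17 = $1,180.53

$1,180.53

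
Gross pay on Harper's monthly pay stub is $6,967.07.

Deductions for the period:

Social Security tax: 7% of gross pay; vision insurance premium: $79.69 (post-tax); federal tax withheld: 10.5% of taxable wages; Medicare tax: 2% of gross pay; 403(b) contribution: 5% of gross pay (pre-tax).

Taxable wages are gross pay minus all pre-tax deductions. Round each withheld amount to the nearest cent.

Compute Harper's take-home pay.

403(b) contribution: $6,967.07 × 0.05 = $348.35
Taxable wages = $6,967.07 − $348.35 = $6,618.72
Federal tax withheld: $6,618.72 × 0.105 = $694.97
Social Security tax: $6,967.07 × 0.07 = $487.69
Medicare tax: $6,967.07 × 0.02 = $139.34
Vision insurance premium: $79.69
Total deductions = $348.35 + $694.97 + $487.69 + $139.34 + $79.69 = $1,750.04
Net pay = $6,967.07 − $1,750.04 = $5,217.03

$5,217.03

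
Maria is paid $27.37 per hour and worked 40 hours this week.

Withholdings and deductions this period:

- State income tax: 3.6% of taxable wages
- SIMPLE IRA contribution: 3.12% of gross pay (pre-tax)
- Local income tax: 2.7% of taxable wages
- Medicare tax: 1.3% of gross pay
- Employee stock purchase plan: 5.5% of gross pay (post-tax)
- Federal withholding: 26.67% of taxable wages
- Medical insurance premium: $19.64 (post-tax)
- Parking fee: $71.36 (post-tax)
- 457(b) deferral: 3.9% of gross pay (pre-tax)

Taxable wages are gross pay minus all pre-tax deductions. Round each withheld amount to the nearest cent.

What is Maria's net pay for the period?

Gross pay: 40 × $27.37 = $1,094.80
457(b) deferral: $1,094.80 × 0.039 = $42.70
SIMPLE IRA contribution: $1,094.80 × 0.0312 = $34.16
Pre-tax total = $42.70 + $34.16 = $76.86
Taxable wages = $1,094.80 − $76.86 = $1,017.94
Federal withholding: $1,017.94 × 0.2667 = $271.48
Local income tax: $1,017.94 × 0.027 = $27.48
State income tax: $1,017.94 × 0.036 = $36.65
Medicare tax: $1,094.80 × 0.013 = $14.23
Medical insurance premium: $19.64
Parking fee: $71.36
Employee stock purchase plan: $1,094.80 × 0.055 = $60.21
Total deductions = $42.70 + $34.16 + $271.48 + $27.48 + $36.65 + $14.23 + $19.64 + $71.36 + $60.21 = $577.91
Net pay = $1,094.80 − $577.91 = $516.89

$516.89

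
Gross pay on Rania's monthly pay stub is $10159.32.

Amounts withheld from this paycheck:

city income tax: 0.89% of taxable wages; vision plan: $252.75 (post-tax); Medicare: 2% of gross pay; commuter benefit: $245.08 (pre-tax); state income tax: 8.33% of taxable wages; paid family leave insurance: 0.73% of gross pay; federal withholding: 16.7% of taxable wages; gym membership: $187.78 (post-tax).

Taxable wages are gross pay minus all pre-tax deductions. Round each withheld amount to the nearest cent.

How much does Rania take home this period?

$6626.58

Commuter benefit: $245.08
Taxable wages = $10159.32 − $245.08 = $9914.24
State income tax: $9914.24 × 0.0833 = $825.86
Federal withholding: $9914.24 × 0.167 = $1655.68
City income tax: $9914.24 × 0.0089 = $88.24
Medicare: $10159.32 × 0.02 = $203.19
Paid family leave insurance: $10159.32 × 0.0073 = $74.16
Vision plan: $252.75
Gym membership: $187.78
Total deductions = $245.08 + $825.86 + $1655.68 + $88.24 + $203.19 + $74.16 + $252.75 + $187.78 = $3532.74
Net pay = $10159.32 − $3532.74 = $6626.58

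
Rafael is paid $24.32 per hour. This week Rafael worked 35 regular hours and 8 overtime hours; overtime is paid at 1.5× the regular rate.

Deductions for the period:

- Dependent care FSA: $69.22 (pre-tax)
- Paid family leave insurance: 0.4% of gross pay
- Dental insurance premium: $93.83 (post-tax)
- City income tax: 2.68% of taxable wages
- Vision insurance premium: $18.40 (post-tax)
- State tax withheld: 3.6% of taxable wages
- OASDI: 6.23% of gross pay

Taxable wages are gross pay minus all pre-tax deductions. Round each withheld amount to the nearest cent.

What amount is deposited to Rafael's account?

$818.37

Regular pay: 35 × $24.32 = $851.20
Overtime pay: 8 × $24.32 × 1.5 = $291.84
Gross pay = $851.20 + $291.84 = $1,143.04
Dependent care FSA: $69.22
Taxable wages = $1,143.04 − $69.22 = $1,073.82
State tax withheld: $1,073.82 × 0.036 = $38.66
City income tax: $1,073.82 × 0.0268 = $28.78
OASDI: $1,143.04 × 0.0623 = $71.21
Paid family leave insurance: $1,143.04 × 0.004 = $4.57
Vision insurance premium: $18.40
Dental insurance premium: $93.83
Total deductions = $69.22 + $38.66 + $28.78 + $71.21 + $4.57 + $18.40 + $93.83 = $324.67
Net pay = $1,143.04 − $324.67 = $818.37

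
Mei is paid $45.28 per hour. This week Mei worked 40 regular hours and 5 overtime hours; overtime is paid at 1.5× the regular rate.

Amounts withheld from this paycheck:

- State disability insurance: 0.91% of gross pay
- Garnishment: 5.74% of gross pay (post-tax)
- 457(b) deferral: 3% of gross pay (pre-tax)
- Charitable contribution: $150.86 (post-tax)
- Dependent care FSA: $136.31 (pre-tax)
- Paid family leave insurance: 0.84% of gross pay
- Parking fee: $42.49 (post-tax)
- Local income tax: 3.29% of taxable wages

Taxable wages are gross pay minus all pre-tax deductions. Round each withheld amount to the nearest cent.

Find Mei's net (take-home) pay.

Regular pay: 40 × $45.28 = $1,811.20
Overtime pay: 5 × $45.28 × 1.5 = $339.60
Gross pay = $1,811.20 + $339.60 = $2,150.80
Dependent care FSA: $136.31
457(b) deferral: $2,150.80 × 0.03 = $64.52
Pre-tax total = $136.31 + $64.52 = $200.83
Taxable wages = $2,150.80 − $200.83 = $1,949.97
Local income tax: $1,949.97 × 0.0329 = $64.15
State disability insurance: $2,150.80 × 0.0091 = $19.57
Paid family leave insurance: $2,150.80 × 0.0084 = $18.07
Charitable contribution: $150.86
Parking fee: $42.49
Garnishment: $2,150.80 × 0.0574 = $123.46
Total deductions = $136.31 + $64.52 + $64.15 + $19.57 + $18.07 + $150.86 + $42.49 + $123.46 = $619.43
Net pay = $2,150.80 − $619.43 = $1,531.37

$1,531.37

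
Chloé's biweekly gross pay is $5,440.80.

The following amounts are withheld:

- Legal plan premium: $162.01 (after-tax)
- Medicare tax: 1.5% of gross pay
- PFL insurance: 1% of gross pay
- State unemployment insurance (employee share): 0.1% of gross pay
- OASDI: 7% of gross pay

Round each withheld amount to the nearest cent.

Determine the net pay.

$4,756.47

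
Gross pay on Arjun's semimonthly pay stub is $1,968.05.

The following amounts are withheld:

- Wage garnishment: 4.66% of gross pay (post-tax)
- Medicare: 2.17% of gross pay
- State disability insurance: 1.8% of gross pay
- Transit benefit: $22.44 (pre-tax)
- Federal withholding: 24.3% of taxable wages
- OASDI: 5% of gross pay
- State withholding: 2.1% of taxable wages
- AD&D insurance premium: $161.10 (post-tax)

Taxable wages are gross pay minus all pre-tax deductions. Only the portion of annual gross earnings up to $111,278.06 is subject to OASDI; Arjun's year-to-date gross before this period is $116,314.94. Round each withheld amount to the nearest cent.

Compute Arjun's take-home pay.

$1,101.03

Transit benefit: $22.44
Taxable wages = $1,968.05 − $22.44 = $1,945.61
Federal withholding: $1,945.61 × 0.243 = $472.78
State withholding: $1,945.61 × 0.021 = $40.86
OASDI: annual cap $111,278.06 already reached (YTD $116,314.94), so $0.00
Medicare: $1,968.05 × 0.0217 = $42.71
State disability insurance: $1,968.05 × 0.018 = $35.42
AD&D insurance premium: $161.10
Wage garnishment: $1,968.05 × 0.0466 = $91.71
Total deductions = $22.44 + $472.78 + $40.86 + $0.00 + $42.71 + $35.42 + $161.10 + $91.71 = $867.02
Net pay = $1,968.05 − $867.02 = $1,101.03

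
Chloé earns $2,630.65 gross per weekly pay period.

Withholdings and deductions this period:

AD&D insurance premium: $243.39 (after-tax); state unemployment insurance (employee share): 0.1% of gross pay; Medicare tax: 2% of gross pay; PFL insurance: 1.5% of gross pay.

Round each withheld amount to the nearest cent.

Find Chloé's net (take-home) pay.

$2,292.56

PFL insurance: $2,630.65 × 0.015 = $39.46
Medicare tax: $2,630.65 × 0.02 = $52.61
State unemployment insurance (employee share): $2,630.65 × 0.001 = $2.63
AD&D insurance premium: $243.39
Total deductions = $39.46 + $52.61 + $2.63 + $243.39 = $338.09
Net pay = $2,630.65 − $338.09 = $2,292.56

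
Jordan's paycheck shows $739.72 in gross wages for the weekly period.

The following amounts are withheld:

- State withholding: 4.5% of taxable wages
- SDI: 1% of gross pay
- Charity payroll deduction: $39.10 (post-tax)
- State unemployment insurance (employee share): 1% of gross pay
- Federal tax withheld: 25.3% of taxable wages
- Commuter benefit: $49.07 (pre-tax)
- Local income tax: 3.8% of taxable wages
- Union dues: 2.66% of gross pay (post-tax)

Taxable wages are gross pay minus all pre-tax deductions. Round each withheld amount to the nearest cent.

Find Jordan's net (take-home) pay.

$385.02

Commuter benefit: $49.07
Taxable wages = $739.72 − $49.07 = $690.65
State withholding: $690.65 × 0.045 = $31.08
Local income tax: $690.65 × 0.038 = $26.24
Federal tax withheld: $690.65 × 0.253 = $174.73
SDI: $739.72 × 0.01 = $7.40
State unemployment insurance (employee share): $739.72 × 0.01 = $7.40
Union dues: $739.72 × 0.0266 = $19.68
Charity payroll deduction: $39.10
Total deductions = $49.07 + $31.08 + $26.24 + $174.73 + $7.40 + $7.40 + $19.68 + $39.10 = $354.70
Net pay = $739.72 − $354.70 = $385.02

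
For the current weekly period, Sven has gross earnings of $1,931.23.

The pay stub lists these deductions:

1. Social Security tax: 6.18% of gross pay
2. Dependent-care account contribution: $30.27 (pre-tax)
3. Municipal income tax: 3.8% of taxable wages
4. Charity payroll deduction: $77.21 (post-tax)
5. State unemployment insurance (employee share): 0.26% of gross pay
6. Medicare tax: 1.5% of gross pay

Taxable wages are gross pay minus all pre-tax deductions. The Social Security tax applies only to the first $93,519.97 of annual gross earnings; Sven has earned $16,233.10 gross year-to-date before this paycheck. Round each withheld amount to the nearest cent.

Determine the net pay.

Dependent-care account contribution: $30.27
Taxable wages = $1,931.23 − $30.27 = $1,900.96
Municipal income tax: $1,900.96 × 0.038 = $72.24
State unemployment insurance (employee share): $1,931.23 × 0.0026 = $5.02
Medicare tax: $1,931.23 × 0.015 = $28.97
Social Security tax: cap not yet reached, full $1,931.23 is subject → $1,931.23 × 0.0618 = $119.35
Charity payroll deduction: $77.21
Total deductions = $30.27 + $72.24 + $5.02 + $28.97 + $119.35 + $77.21 = $333.06
Net pay = $1,931.23 − $333.06 = $1,598.17

$1,598.17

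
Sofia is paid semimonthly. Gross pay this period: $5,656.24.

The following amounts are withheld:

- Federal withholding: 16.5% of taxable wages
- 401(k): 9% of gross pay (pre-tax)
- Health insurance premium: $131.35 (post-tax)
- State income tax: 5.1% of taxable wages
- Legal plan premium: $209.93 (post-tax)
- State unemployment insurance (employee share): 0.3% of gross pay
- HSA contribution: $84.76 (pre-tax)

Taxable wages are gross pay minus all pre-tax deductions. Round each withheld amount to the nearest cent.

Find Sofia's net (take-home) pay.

$3,610.69

HSA contribution: $84.76
401(k): $5,656.24 × 0.09 = $509.06
Pre-tax total = $84.76 + $509.06 = $593.82
Taxable wages = $5,656.24 − $593.82 = $5,062.42
Federal withholding: $5,062.42 × 0.165 = $835.30
State income tax: $5,062.42 × 0.051 = $258.18
State unemployment insurance (employee share): $5,656.24 × 0.003 = $16.97
Legal plan premium: $209.93
Health insurance premium: $131.35
Total deductions = $84.76 + $509.06 + $835.30 + $258.18 + $16.97 + $209.93 + $131.35 = $2,045.55
Net pay = $5,656.24 − $2,045.55 = $3,610.69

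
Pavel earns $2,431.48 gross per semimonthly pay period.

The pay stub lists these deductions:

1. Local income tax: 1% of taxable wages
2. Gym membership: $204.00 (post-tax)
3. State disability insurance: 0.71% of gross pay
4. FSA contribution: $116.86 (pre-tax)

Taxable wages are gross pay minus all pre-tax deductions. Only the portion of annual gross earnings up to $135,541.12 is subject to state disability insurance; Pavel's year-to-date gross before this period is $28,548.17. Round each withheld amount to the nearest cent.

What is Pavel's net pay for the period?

FSA contribution: $116.86
Taxable wages = $2,431.48 − $116.86 = $2,314.62
Local income tax: $2,314.62 × 0.01 = $23.15
State disability insurance: cap not yet reached, full $2,431.48 is subject → $2,431.48 × 0.0071 = $17.26
Gym membership: $204.00
Total deductions = $116.86 + $23.15 + $17.26 + $204.00 = $361.27
Net pay = $2,431.48 − $361.27 = $2,070.21

$2,070.21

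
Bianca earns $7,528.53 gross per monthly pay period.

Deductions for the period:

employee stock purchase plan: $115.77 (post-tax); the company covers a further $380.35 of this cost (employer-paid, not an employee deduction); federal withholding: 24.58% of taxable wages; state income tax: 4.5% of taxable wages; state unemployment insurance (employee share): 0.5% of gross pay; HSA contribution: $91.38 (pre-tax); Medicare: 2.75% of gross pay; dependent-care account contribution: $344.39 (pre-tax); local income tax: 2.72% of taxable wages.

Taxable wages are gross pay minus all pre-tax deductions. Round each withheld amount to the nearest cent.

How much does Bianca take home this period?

$4,476.83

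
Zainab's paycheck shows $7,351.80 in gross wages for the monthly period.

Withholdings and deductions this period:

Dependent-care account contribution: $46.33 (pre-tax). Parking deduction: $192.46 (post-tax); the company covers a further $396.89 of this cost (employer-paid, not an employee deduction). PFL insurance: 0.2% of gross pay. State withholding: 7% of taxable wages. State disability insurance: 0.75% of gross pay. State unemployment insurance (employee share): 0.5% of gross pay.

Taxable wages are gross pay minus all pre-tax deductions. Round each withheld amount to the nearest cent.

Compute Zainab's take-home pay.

$6,495.03

Dependent-care account contribution: $46.33
Taxable wages = $7,351.80 − $46.33 = $7,305.47
State withholding: $7,305.47 × 0.07 = $511.38
PFL insurance: $7,351.80 × 0.002 = $14.70
State disability insurance: $7,351.80 × 0.0075 = $55.14
State unemployment insurance (employee share): $7,351.80 × 0.005 = $36.76
Parking deduction: $192.46
(Employer's $396.89 toward parking deduction is not withheld from the employee.)
Total deductions = $46.33 + $511.38 + $14.70 + $55.14 + $36.76 + $192.46 = $856.77
Net pay = $7,351.80 − $856.77 = $6,495.03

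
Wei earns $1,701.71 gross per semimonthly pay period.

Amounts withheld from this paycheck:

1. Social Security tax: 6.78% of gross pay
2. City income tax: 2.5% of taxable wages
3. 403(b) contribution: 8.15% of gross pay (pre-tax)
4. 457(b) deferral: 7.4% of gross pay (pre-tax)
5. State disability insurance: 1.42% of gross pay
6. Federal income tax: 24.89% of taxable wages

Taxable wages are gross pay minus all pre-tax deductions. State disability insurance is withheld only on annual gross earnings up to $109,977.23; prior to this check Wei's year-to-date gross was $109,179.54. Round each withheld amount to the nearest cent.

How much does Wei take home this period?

$916.76

403(b) contribution: $1,701.71 × 0.0815 = $138.69
457(b) deferral: $1,701.71 × 0.074 = $125.93
Pre-tax total = $138.69 + $125.93 = $264.62
Taxable wages = $1,701.71 − $264.62 = $1,437.09
Federal income tax: $1,437.09 × 0.2489 = $357.69
City income tax: $1,437.09 × 0.025 = $35.93
State disability insurance: only $109,977.23 − $109,179.54 = $797.69 of this check is subject → $797.69 × 0.0142 = $11.33
Social Security tax: $1,701.71 × 0.0678 = $115.38
Total deductions = $138.69 + $125.93 + $357.69 + $35.93 + $11.33 + $115.38 = $784.95
Net pay = $1,701.71 − $784.95 = $916.76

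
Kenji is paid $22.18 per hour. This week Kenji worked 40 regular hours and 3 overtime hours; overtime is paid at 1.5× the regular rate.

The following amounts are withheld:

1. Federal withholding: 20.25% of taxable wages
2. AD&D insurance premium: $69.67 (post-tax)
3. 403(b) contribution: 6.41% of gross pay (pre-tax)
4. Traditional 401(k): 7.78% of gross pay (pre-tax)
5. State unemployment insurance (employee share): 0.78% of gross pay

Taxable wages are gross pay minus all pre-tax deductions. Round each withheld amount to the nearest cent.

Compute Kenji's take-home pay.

Regular pay: 40 × $22.18 = $887.20
Overtime pay: 3 × $22.18 × 1.5 = $99.81
Gross pay = $887.20 + $99.81 = $987.01
403(b) contribution: $987.01 × 0.0641 = $63.27
Traditional 401(k): $987.01 × 0.0778 = $76.79
Pre-tax total = $63.27 + $76.79 = $140.06
Taxable wages = $987.01 − $140.06 = $846.95
Federal withholding: $846.95 × 0.2025 = $171.51
State unemployment insurance (employee share): $987.01 × 0.0078 = $7.70
AD&D insurance premium: $69.67
Total deductions = $63.27 + $76.79 + $171.51 + $7.70 + $69.67 = $388.94
Net pay = $987.01 − $388.94 = $598.07

$598.07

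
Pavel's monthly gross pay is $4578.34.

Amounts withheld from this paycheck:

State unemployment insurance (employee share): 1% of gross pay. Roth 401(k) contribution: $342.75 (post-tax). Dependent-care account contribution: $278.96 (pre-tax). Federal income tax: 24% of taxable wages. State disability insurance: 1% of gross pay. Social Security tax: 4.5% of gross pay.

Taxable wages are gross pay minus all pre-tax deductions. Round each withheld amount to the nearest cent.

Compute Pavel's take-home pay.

Dependent-care account contribution: $278.96
Taxable wages = $4578.34 − $278.96 = $4299.38
Federal income tax: $4299.38 × 0.24 = $1031.85
Social Security tax: $4578.34 × 0.045 = $206.03
State disability insurance: $4578.34 × 0.01 = $45.78
State unemployment insurance (employee share): $4578.34 × 0.01 = $45.78
Roth 401(k) contribution: $342.75
Total deductions = $278.96 + $1031.85 + $206.03 + $45.78 + $45.78 + $342.75 = $1951.15
Net pay = $4578.34 − $1951.15 = $2627.19

$2627.19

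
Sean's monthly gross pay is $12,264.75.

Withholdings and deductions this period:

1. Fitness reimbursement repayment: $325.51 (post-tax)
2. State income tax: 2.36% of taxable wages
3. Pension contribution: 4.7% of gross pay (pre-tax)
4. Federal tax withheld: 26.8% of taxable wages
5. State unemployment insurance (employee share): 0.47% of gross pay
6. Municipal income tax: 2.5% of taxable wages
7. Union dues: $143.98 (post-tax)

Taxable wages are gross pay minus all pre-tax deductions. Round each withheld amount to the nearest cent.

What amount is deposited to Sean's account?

$7,460.66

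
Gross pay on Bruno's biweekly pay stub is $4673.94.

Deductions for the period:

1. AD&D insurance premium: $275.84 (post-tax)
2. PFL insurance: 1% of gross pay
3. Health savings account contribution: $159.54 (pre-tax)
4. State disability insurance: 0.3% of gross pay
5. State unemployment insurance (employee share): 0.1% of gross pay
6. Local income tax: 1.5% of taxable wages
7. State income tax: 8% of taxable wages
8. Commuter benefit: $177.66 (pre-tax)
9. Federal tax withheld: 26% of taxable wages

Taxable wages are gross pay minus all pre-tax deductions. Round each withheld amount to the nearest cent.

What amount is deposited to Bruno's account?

$2455.93

Commuter benefit: $177.66
Health savings account contribution: $159.54
Pre-tax total = $177.66 + $159.54 = $337.20
Taxable wages = $4673.94 − $337.20 = $4336.74
Federal tax withheld: $4336.74 × 0.26 = $1127.55
State income tax: $4336.74 × 0.08 = $346.94
Local income tax: $4336.74 × 0.015 = $65.05
State disability insurance: $4673.94 × 0.003 = $14.02
PFL insurance: $4673.94 × 0.01 = $46.74
State unemployment insurance (employee share): $4673.94 × 0.001 = $4.67
AD&D insurance premium: $275.84
Total deductions = $177.66 + $159.54 + $1127.55 + $346.94 + $65.05 + $14.02 + $46.74 + $4.67 + $275.84 = $2218.01
Net pay = $4673.94 − $2218.01 = $2455.93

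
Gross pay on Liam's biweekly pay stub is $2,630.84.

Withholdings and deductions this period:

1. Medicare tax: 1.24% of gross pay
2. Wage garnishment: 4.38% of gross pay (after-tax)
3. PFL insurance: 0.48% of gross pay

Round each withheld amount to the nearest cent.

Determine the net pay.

PFL insurance: $2,630.84 × 0.0048 = $12.63
Medicare tax: $2,630.84 × 0.0124 = $32.62
Wage garnishment: $2,630.84 × 0.0438 = $115.23
Total deductions = $12.63 + $32.62 + $115.23 = $160.48
Net pay = $2,630.84 − $160.48 = $2,470.36

$2,470.36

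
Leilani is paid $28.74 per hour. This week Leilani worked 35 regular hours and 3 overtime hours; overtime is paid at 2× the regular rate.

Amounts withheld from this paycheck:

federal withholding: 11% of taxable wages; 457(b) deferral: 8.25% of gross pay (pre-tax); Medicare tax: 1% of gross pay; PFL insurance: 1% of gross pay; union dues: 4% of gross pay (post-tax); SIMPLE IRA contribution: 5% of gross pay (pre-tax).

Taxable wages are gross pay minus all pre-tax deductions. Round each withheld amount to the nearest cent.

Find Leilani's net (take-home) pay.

$839.08

Regular pay: 35 × $28.74 = $1,005.90
Overtime pay: 3 × $28.74 × 2 = $172.44
Gross pay = $1,005.90 + $172.44 = $1,178.34
457(b) deferral: $1,178.34 × 0.0825 = $97.21
SIMPLE IRA contribution: $1,178.34 × 0.05 = $58.92
Pre-tax total = $97.21 + $58.92 = $156.13
Taxable wages = $1,178.34 − $156.13 = $1,022.21
Federal withholding: $1,022.21 × 0.11 = $112.44
Medicare tax: $1,178.34 × 0.01 = $11.78
PFL insurance: $1,178.34 × 0.01 = $11.78
Union dues: $1,178.34 × 0.04 = $47.13
Total deductions = $97.21 + $58.92 + $112.44 + $11.78 + $11.78 + $47.13 = $339.26
Net pay = $1,178.34 − $339.26 = $839.08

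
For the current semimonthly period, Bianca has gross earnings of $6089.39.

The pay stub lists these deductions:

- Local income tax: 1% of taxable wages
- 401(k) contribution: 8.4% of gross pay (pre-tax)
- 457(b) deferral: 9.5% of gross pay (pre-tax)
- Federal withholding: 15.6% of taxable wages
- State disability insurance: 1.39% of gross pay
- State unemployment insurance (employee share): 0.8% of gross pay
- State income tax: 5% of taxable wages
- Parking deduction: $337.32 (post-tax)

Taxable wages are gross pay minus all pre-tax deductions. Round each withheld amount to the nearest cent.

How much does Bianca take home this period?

401(k) contribution: $6089.39 × 0.084 = $511.51
457(b) deferral: $6089.39 × 0.095 = $578.49
Pre-tax total = $511.51 + $578.49 = $1090.00
Taxable wages = $6089.39 − $1090.00 = $4999.39
Federal withholding: $4999.39 × 0.156 = $779.90
State income tax: $4999.39 × 0.05 = $249.97
Local income tax: $4999.39 × 0.01 = $49.99
State disability insurance: $6089.39 × 0.0139 = $84.64
State unemployment insurance (employee share): $6089.39 × 0.008 = $48.72
Parking deduction: $337.32
Total deductions = $511.51 + $578.49 + $779.90 + $249.97 + $49.99 + $84.64 + $48.72 + $337.32 = $2640.54
Net pay = $6089.39 − $2640.54 = $3448.85

$3448.85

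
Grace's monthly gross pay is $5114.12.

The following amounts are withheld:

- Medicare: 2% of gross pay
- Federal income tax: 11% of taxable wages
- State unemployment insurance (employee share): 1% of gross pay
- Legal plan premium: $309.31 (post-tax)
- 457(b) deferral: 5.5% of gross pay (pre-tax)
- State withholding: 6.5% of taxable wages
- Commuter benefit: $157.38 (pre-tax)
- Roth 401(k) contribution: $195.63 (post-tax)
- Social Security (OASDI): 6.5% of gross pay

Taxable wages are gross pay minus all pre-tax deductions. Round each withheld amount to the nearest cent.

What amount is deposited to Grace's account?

$2866.48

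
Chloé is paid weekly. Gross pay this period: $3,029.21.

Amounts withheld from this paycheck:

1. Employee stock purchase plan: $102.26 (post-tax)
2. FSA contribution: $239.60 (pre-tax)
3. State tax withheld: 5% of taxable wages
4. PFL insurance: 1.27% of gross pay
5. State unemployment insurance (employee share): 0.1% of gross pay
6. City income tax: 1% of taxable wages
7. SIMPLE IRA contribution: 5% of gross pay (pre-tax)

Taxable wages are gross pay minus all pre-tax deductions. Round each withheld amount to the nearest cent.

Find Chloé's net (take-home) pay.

FSA contribution: $239.60
SIMPLE IRA contribution: $3,029.21 × 0.05 = $151.46
Pre-tax total = $239.60 + $151.46 = $391.06
Taxable wages = $3,029.21 − $391.06 = $2,638.15
City income tax: $2,638.15 × 0.01 = $26.38
State tax withheld: $2,638.15 × 0.05 = $131.91
PFL insurance: $3,029.21 × 0.0127 = $38.47
State unemployment insurance (employee share): $3,029.21 × 0.001 = $3.03
Employee stock purchase plan: $102.26
Total deductions = $239.60 + $151.46 + $26.38 + $131.91 + $38.47 + $3.03 + $102.26 = $693.11
Net pay = $3,029.21 − $693.11 = $2,336.10

$2,336.10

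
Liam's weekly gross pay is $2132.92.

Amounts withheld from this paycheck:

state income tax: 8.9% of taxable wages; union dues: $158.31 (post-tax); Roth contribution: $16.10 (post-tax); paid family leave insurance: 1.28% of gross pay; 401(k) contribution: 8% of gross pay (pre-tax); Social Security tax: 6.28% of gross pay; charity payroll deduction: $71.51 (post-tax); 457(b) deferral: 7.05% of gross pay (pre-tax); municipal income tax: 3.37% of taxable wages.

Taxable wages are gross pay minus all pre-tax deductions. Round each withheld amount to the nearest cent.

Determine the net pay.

$1182.43

457(b) deferral: $2132.92 × 0.0705 = $150.37
401(k) contribution: $2132.92 × 0.08 = $170.63
Pre-tax total = $150.37 + $170.63 = $321.00
Taxable wages = $2132.92 − $321.00 = $1811.92
State income tax: $1811.92 × 0.089 = $161.26
Municipal income tax: $1811.92 × 0.0337 = $61.06
Social Security tax: $2132.92 × 0.0628 = $133.95
Paid family leave insurance: $2132.92 × 0.0128 = $27.30
Union dues: $158.31
Roth contribution: $16.10
Charity payroll deduction: $71.51
Total deductions = $150.37 + $170.63 + $161.26 + $61.06 + $133.95 + $27.30 + $158.31 + $16.10 + $71.51 = $950.49
Net pay = $2132.92 − $950.49 = $1182.43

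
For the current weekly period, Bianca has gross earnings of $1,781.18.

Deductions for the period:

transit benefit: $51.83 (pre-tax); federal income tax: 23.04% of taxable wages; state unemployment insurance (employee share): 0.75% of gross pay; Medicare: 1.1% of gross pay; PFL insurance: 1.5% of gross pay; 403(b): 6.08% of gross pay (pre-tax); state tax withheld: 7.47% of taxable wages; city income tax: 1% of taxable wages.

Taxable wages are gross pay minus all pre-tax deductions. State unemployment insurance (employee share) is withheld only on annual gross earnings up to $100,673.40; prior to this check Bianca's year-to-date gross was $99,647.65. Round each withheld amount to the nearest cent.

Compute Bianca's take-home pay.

Transit benefit: $51.83
403(b): $1,781.18 × 0.0608 = $108.30
Pre-tax total = $51.83 + $108.30 = $160.13
Taxable wages = $1,781.18 − $160.13 = $1,621.05
State tax withheld: $1,621.05 × 0.0747 = $121.09
City income tax: $1,621.05 × 0.01 = $16.21
Federal income tax: $1,621.05 × 0.2304 = $373.49
Medicare: $1,781.18 × 0.011 = $19.59
State unemployment insurance (employee share): only $100,673.40 − $99,647.65 = $1,025.75 of this check is subject → $1,025.75 × 0.0075 = $7.69
PFL insurance: $1,781.18 × 0.015 = $26.72
Total deductions = $51.83 + $108.30 + $121.09 + $16.21 + $373.49 + $19.59 + $7.69 + $26.72 = $724.92
Net pay = $1,781.18 − $724.92 = $1,056.26

$1,056.26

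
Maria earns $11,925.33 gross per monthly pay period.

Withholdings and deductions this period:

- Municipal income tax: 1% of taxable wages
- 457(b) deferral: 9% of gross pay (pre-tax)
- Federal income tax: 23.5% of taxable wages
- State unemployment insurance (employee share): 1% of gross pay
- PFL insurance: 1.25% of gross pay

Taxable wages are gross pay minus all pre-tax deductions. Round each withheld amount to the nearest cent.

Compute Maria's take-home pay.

457(b) deferral: $11,925.33 × 0.09 = $1,073.28
Taxable wages = $11,925.33 − $1,073.28 = $10,852.05
Federal income tax: $10,852.05 × 0.235 = $2,550.23
Municipal income tax: $10,852.05 × 0.01 = $108.52
PFL insurance: $11,925.33 × 0.0125 = $149.07
State unemployment insurance (employee share): $11,925.33 × 0.01 = $119.25
Total deductions = $1,073.28 + $2,550.23 + $108.52 + $149.07 + $119.25 = $4,000.35
Net pay = $11,925.33 − $4,000.35 = $7,924.98

$7,924.98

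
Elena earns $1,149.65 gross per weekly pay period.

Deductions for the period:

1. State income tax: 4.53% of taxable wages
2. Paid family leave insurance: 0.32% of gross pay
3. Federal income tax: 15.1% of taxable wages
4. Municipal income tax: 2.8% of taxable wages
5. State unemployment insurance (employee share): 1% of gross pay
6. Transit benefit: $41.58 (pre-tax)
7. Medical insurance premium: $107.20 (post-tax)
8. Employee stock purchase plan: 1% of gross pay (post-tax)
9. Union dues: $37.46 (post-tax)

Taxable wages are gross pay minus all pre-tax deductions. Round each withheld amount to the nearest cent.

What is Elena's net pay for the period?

Transit benefit: $41.58
Taxable wages = $1,149.65 − $41.58 = $1,108.07
State income tax: $1,108.07 × 0.0453 = $50.20
Federal income tax: $1,108.07 × 0.151 = $167.32
Municipal income tax: $1,108.07 × 0.028 = $31.03
Paid family leave insurance: $1,149.65 × 0.0032 = $3.68
State unemployment insurance (employee share): $1,149.65 × 0.01 = $11.50
Employee stock purchase plan: $1,149.65 × 0.01 = $11.50
Union dues: $37.46
Medical insurance premium: $107.20
Total deductions = $41.58 + $50.20 + $167.32 + $31.03 + $3.68 + $11.50 + $11.50 + $37.46 + $107.20 = $461.47
Net pay = $1,149.65 − $461.47 = $688.18

$688.18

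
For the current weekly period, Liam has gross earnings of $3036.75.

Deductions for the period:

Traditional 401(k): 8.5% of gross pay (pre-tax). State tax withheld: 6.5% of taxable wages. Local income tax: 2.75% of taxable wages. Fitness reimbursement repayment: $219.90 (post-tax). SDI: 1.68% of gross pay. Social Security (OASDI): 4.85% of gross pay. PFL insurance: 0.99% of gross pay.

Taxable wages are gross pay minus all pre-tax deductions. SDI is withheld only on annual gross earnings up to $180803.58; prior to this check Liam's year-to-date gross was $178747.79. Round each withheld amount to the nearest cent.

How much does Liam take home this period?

Traditional 401(k): $3036.75 × 0.085 = $258.12
Taxable wages = $3036.75 − $258.12 = $2778.63
Local income tax: $2778.63 × 0.0275 = $76.41
State tax withheld: $2778.63 × 0.065 = $180.61
SDI: only $180803.58 − $178747.79 = $2055.79 of this check is subject → $2055.79 × 0.0168 = $34.54
Social Security (OASDI): $3036.75 × 0.0485 = $147.28
PFL insurance: $3036.75 × 0.0099 = $30.06
Fitness reimbursement repayment: $219.90
Total deductions = $258.12 + $76.41 + $180.61 + $34.54 + $147.28 + $30.06 + $219.90 = $946.92
Net pay = $3036.75 − $946.92 = $2089.83

$2089.83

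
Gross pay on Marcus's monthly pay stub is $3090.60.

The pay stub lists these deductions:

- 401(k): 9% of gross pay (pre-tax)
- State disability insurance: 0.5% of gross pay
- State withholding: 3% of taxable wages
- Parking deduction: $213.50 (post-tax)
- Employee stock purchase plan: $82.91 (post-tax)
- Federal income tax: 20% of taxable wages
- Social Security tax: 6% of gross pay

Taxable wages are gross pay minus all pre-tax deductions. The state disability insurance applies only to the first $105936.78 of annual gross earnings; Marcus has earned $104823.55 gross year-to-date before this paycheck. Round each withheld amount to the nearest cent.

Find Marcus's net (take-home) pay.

401(k): $3090.60 × 0.09 = $278.15
Taxable wages = $3090.60 − $278.15 = $2812.45
State withholding: $2812.45 × 0.03 = $84.37
Federal income tax: $2812.45 × 0.2 = $562.49
State disability insurance: only $105936.78 − $104823.55 = $1113.23 of this check is subject → $1113.23 × 0.005 = $5.57
Social Security tax: $3090.60 × 0.06 = $185.44
Employee stock purchase plan: $82.91
Parking deduction: $213.50
Total deductions = $278.15 + $84.37 + $562.49 + $5.57 + $185.44 + $82.91 + $213.50 = $1412.43
Net pay = $3090.60 − $1412.43 = $1678.17

$1678.17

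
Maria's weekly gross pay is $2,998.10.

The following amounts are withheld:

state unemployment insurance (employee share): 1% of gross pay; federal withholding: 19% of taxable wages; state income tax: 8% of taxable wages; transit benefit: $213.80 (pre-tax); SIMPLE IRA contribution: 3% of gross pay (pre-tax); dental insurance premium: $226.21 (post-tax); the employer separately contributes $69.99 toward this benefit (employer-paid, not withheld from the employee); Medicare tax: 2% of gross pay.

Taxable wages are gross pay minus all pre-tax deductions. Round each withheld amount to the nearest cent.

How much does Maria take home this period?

SIMPLE IRA contribution: $2,998.10 × 0.03 = $89.94
Transit benefit: $213.80
Pre-tax total = $89.94 + $213.80 = $303.74
Taxable wages = $2,998.10 − $303.74 = $2,694.36
Federal withholding: $2,694.36 × 0.19 = $511.93
State income tax: $2,694.36 × 0.08 = $215.55
State unemployment insurance (employee share): $2,998.10 × 0.01 = $29.98
Medicare tax: $2,998.10 × 0.02 = $59.96
Dental insurance premium: $226.21
(Employer's $69.99 toward dental insurance premium is not withheld from the employee.)
Total deductions = $89.94 + $213.80 + $511.93 + $215.55 + $29.98 + $59.96 + $226.21 = $1,347.37
Net pay = $2,998.10 − $1,347.37 = $1,650.73

$1,650.73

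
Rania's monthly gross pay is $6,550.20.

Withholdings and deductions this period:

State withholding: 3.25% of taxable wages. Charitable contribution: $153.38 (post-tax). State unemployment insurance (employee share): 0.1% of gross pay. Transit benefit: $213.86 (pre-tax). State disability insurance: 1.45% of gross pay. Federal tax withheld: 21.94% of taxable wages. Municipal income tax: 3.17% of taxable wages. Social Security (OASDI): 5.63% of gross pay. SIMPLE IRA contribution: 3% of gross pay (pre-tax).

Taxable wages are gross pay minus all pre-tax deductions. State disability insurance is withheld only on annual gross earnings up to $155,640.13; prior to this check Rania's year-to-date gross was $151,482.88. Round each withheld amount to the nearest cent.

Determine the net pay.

$3,809.59

SIMPLE IRA contribution: $6,550.20 × 0.03 = $196.51
Transit benefit: $213.86
Pre-tax total = $196.51 + $213.86 = $410.37
Taxable wages = $6,550.20 − $410.37 = $6,139.83
Federal tax withheld: $6,139.83 × 0.2194 = $1,347.08
Municipal income tax: $6,139.83 × 0.0317 = $194.63
State withholding: $6,139.83 × 0.0325 = $199.54
State unemployment insurance (employee share): $6,550.20 × 0.001 = $6.55
State disability insurance: only $155,640.13 − $151,482.88 = $4,157.25 of this check is subject → $4,157.25 × 0.0145 = $60.28
Social Security (OASDI): $6,550.20 × 0.0563 = $368.78
Charitable contribution: $153.38
Total deductions = $196.51 + $213.86 + $1,347.08 + $194.63 + $199.54 + $6.55 + $60.28 + $368.78 + $153.38 = $2,740.61
Net pay = $6,550.20 − $2,740.61 = $3,809.59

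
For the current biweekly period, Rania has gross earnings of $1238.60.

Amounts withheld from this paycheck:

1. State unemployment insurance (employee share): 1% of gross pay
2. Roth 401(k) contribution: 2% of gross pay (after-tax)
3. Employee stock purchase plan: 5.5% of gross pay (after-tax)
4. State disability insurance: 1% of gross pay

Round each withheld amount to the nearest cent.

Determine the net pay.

$1120.93

State disability insurance: $1238.60 × 0.01 = $12.39
State unemployment insurance (employee share): $1238.60 × 0.01 = $12.39
Roth 401(k) contribution: $1238.60 × 0.02 = $24.77
Employee stock purchase plan: $1238.60 × 0.055 = $68.12
Total deductions = $12.39 + $12.39 + $24.77 + $68.12 = $117.67
Net pay = $1238.60 − $117.67 = $1120.93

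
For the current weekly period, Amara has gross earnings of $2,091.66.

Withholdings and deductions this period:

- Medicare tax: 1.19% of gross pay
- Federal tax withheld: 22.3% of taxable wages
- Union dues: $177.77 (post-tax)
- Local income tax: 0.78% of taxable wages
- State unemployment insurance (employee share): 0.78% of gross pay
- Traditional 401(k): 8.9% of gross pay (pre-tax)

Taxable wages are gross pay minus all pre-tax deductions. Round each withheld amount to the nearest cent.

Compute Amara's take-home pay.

Traditional 401(k): $2,091.66 × 0.089 = $186.16
Taxable wages = $2,091.66 − $186.16 = $1,905.50
Federal tax withheld: $1,905.50 × 0.223 = $424.93
Local income tax: $1,905.50 × 0.0078 = $14.86
State unemployment insurance (employee share): $2,091.66 × 0.0078 = $16.31
Medicare tax: $2,091.66 × 0.0119 = $24.89
Union dues: $177.77
Total deductions = $186.16 + $424.93 + $14.86 + $16.31 + $24.89 + $177.77 = $844.92
Net pay = $2,091.66 − $844.92 = $1,246.74

$1,246.74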